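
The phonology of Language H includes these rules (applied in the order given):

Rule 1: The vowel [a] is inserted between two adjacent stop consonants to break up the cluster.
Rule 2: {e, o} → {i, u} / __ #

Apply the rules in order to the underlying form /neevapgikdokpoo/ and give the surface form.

Rule 1 (stop-cluster a-epenthesis): /p/ and /g/ form a stop–stop cluster, so [a] is inserted between them. /k/ and /d/ form a stop–stop cluster, so [a] is inserted between them. /k/ and /p/ form a stop–stop cluster, so [a] is inserted between them. /neevapgikdokpoo/ → neevapagikadokapoo.
Rule 2 (final vowel raising): /o/ is a mid vowel in word-final position, so it raises to [u]. /neevapagikadokapoo/ → neevapagikadokapou.

neevapagikadokapou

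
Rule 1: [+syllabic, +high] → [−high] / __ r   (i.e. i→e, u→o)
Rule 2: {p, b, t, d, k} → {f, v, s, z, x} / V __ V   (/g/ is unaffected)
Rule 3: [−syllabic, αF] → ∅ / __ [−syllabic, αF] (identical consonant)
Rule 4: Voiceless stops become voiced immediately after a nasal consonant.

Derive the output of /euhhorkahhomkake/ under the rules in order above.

Rule 1 (pre-rhotic lowering): no segment meets the environment; /euhhorkahhomkake/ is unchanged.
Rule 2 (intervocalic spirantization): /k/ is a stop between vowels /a/ and /e/, so it spirantizes to the fricative [x]. /euhhorkahhomkake/ → euhhorkahhomkaxe.
Rule 3 (degemination): /hh/ is a geminate; the first /h/ deletes. /hh/ is a geminate; the first /h/ deletes. /euhhorkahhomkaxe/ → euhorkahomkaxe.
Rule 4 (post-nasal voicing): /k/ is a voiceless stop immediately after the nasal /m/, so it voices to [g]. /euhorkahomkaxe/ → euhorkahomgaxe.

euhorkahomgaxe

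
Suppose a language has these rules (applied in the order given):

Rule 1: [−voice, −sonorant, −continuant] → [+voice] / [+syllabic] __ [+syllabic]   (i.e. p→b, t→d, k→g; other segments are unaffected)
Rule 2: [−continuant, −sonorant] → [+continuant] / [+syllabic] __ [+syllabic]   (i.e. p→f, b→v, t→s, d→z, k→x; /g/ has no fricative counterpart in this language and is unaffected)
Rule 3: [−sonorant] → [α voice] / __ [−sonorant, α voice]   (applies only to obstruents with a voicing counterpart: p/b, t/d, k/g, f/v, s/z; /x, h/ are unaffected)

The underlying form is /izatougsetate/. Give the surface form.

izazouksezaze

Rule 1 (intervocalic voicing): /t/ is a voiceless stop between vowels /a/ and /o/, so it voices to [d]. /t/ is a voiceless stop between vowels /e/ and /a/, so it voices to [d]. /t/ is a voiceless stop between vowels /a/ and /e/, so it voices to [d]. /izatougsetate/ → izadougsedade.
Rule 2 (intervocalic spirantization): /d/ is a stop between vowels /a/ and /o/, so it spirantizes to the fricative [z]. /d/ is a stop between vowels /e/ and /a/, so it spirantizes to the fricative [z]. /d/ is a stop between vowels /a/ and /e/, so it spirantizes to the fricative [z]. /izadougsedade/ → izazougsezaze.
Rule 3 (regressive voicing assimilation): /g/ precedes the voiceless obstruent /s/, so it devoices to [k] by assimilation. /izazougsezaze/ → izazouksezaze.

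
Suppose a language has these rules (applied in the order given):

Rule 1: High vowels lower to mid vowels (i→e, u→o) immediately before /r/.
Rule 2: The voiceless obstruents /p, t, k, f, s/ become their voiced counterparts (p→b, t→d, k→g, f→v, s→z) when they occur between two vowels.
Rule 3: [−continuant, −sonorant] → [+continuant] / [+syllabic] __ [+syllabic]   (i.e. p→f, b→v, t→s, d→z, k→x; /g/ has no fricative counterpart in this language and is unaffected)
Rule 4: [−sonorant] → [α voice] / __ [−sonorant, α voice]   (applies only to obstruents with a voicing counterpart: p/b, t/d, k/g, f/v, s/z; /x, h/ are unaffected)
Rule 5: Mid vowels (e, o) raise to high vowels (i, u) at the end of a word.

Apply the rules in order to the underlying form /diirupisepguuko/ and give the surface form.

Rule 1 (pre-rhotic lowering): /i/ is a high vowel immediately before /r/, so it lowers to [e]. /diirupisepguuko/ → dierupisepguuko.
Rule 2 (intervocalic voicing): /p/ is a voiceless obstruent between vowels /u/ and /i/, so it voices to [b]. /s/ is a voiceless obstruent between vowels /i/ and /e/, so it voices to [z]. /k/ is a voiceless obstruent between vowels /u/ and /o/, so it voices to [g]. /dierupisepguuko/ → dierubizepguugo.
Rule 3 (intervocalic spirantization): /b/ is a stop between vowels /u/ and /i/, so it spirantizes to the fricative [v]. /dierubizepguugo/ → dieruvizepguugo.
Rule 4 (regressive voicing assimilation): /p/ precedes the voiced obstruent /g/, so it voices to [b] by assimilation. /dieruvizepguugo/ → dieruvizebguugo.
Rule 5 (final vowel raising): /o/ is a mid vowel in word-final position, so it raises to [u]. /dieruvizebguugo/ → dieruvizebguugu.

dieruvizebguugu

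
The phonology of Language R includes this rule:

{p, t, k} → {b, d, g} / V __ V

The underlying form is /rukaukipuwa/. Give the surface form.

rugaugibuwa

/k/ is a voiceless stop between vowels /u/ and /a/, so it voices to [g].
/k/ is a voiceless stop between vowels /u/ and /i/, so it voices to [g].
/p/ is a voiceless stop between vowels /i/ and /u/, so it voices to [b].
Surface form: [rugaugibuwa].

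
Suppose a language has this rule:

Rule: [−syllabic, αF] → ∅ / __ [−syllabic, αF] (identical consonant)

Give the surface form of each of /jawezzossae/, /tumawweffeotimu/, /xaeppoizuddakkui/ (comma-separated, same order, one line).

/jawezzossae/: /zz/ is a geminate; the first /z/ deletes. /ss/ is a geminate; the first /s/ deletes. → [jawezosae].
/tumawweffeotimu/: /ww/ is a geminate; the first /w/ deletes. /ff/ is a geminate; the first /f/ deletes. → [tumawefeotimu].
/xaeppoizuddakkui/: /pp/ is a geminate; the first /p/ deletes. /dd/ is a geminate; the first /d/ deletes. /kk/ is a geminate; the first /k/ deletes. → [xaepoizudakui].

jawezosae, tumawefeotimu, xaepoizudakui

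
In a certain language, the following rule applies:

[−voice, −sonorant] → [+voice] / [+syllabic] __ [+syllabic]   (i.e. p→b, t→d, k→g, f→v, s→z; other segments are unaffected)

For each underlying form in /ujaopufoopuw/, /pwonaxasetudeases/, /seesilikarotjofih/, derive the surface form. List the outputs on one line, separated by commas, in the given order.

/ujaopufoopuw/: /p/ is a voiceless obstruent between vowels /o/ and /u/, so it voices to [b]. /f/ is a voiceless obstruent between vowels /u/ and /o/, so it voices to [v]. /p/ is a voiceless obstruent between vowels /o/ and /u/, so it voices to [b]. → [ujaobuvoobuw].
/pwonaxasetudeases/: /s/ is a voiceless obstruent between vowels /a/ and /e/, so it voices to [z]. /t/ is a voiceless obstruent between vowels /e/ and /u/, so it voices to [d]. /s/ is a voiceless obstruent between vowels /a/ and /e/, so it voices to [z]. → [pwonaxazedudeazes].
/seesilikarotjofih/: /s/ is a voiceless obstruent between vowels /e/ and /i/, so it voices to [z]. /k/ is a voiceless obstruent between vowels /i/ and /a/, so it voices to [g]. /f/ is a voiceless obstruent between vowels /o/ and /i/, so it voices to [v]. → [seeziligarotjovih].

ujaobuvoobuw, pwonaxazedudeazes, seeziligarotjovih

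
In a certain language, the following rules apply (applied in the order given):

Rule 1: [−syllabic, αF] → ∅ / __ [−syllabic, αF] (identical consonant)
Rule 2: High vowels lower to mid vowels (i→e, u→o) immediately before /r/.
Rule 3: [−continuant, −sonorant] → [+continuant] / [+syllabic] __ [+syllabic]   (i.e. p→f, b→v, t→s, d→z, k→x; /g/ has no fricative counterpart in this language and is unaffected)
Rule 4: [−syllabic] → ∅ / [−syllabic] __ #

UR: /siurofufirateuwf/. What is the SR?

Rule 1 (degemination): no segment meets the environment; /siurofufirateuwf/ is unchanged.
Rule 2 (pre-rhotic lowering): /u/ is a high vowel immediately before /r/, so it lowers to [o]. /i/ is a high vowel immediately before /r/, so it lowers to [e]. /siurofufirateuwf/ → siorofuferateuwf.
Rule 3 (intervocalic spirantization): /t/ is a stop between vowels /a/ and /e/, so it spirantizes to the fricative [s]. /siorofuferateuwf/ → siorofuferaseuwf.
Rule 4 (final cluster simplification): /f/ is the second consonant of a word-final cluster /wf/, so it deletes. /siorofuferaseuwf/ → siorofuferaseuw.

siorofuferaseuw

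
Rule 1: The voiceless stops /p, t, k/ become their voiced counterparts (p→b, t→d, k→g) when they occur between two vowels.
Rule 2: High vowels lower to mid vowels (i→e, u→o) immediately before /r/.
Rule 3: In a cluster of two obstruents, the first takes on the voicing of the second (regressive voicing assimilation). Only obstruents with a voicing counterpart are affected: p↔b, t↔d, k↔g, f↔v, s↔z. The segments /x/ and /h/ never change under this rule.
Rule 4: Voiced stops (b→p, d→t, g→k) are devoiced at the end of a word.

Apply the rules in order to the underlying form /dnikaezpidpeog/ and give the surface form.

dnigaespitpeok

Rule 1 (intervocalic voicing): /k/ is a voiceless stop between vowels /i/ and /a/, so it voices to [g]. /dnikaezpidpeog/ → dnigaezpidpeog.
Rule 2 (pre-rhotic lowering): no segment meets the environment; /dnigaezpidpeog/ is unchanged.
Rule 3 (regressive voicing assimilation): /z/ precedes the voiceless obstruent /p/, so it devoices to [s] by assimilation. /d/ precedes the voiceless obstruent /p/, so it devoices to [t] by assimilation. /dnigaezpidpeog/ → dnigaespitpeog.
Rule 4 (final devoicing): /g/ is a voiced stop in word-final position, so it devoices to [k]. /dnigaespitpeog/ → dnigaespitpeok.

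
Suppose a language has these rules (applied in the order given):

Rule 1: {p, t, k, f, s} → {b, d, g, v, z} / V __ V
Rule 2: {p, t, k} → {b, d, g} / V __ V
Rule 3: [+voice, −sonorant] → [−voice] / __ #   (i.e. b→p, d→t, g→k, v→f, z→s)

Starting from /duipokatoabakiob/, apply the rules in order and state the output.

Rule 1 (intervocalic voicing): /p/ is a voiceless obstruent between vowels /i/ and /o/, so it voices to [b]. /k/ is a voiceless obstruent between vowels /o/ and /a/, so it voices to [g]. /t/ is a voiceless obstruent between vowels /a/ and /o/, so it voices to [d]. /k/ is a voiceless obstruent between vowels /a/ and /i/, so it voices to [g]. /duipokatoabakiob/ → duibogadoabagiob.
Rule 2 (intervocalic voicing): no segment meets the environment; /duibogadoabagiob/ is unchanged.
Rule 3 (final devoicing): /b/ is a voiced obstruent in word-final position, so it devoices to [p]. /duibogadoabagiob/ → duibogadoabagiop.

duibogadoabagiop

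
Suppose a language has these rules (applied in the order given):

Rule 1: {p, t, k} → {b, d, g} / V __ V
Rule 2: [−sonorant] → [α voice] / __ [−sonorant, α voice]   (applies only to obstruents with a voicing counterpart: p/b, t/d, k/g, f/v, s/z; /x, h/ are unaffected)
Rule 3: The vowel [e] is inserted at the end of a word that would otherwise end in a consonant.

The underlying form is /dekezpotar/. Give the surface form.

Rule 1 (intervocalic voicing): /k/ is a voiceless stop between vowels /e/ and /e/, so it voices to [g]. /t/ is a voiceless stop between vowels /o/ and /a/, so it voices to [d]. /dekezpotar/ → degezpodar.
Rule 2 (regressive voicing assimilation): /z/ precedes the voiceless obstruent /p/, so it devoices to [s] by assimilation. /degezpodar/ → degespodar.
Rule 3 (final e-epenthesis): the form ends in the consonant /r/, so [e] is inserted word-finally. /degespodar/ → degespodare.

degespodare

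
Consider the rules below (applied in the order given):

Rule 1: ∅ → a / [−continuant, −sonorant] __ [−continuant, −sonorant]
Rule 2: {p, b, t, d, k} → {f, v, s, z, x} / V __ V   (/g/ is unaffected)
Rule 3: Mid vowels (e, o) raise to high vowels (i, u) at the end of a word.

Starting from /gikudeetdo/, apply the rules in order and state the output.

gixuzeesazu

Rule 1 (stop-cluster a-epenthesis): /t/ and /d/ form a stop–stop cluster, so [a] is inserted between them. /gikudeetdo/ → gikudeetado.
Rule 2 (intervocalic spirantization): /k/ is a stop between vowels /i/ and /u/, so it spirantizes to the fricative [x]. /d/ is a stop between vowels /u/ and /e/, so it spirantizes to the fricative [z]. /t/ is a stop between vowels /e/ and /a/, so it spirantizes to the fricative [s]. /d/ is a stop between vowels /a/ and /o/, so it spirantizes to the fricative [z]. /gikudeetado/ → gixuzeesazo.
Rule 3 (final vowel raising): /o/ is a mid vowel in word-final position, so it raises to [u]. /gixuzeesazo/ → gixuzeesazu.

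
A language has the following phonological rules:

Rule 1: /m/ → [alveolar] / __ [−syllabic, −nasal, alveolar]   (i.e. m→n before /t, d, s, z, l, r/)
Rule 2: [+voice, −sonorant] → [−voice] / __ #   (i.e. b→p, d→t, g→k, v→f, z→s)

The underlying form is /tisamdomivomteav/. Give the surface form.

tisandomivonteaf

Rule 1 (nasal place assimilation): /m/ precedes the alveolar consonant /d/, so it assimilates in place to [n]. /m/ precedes the alveolar consonant /t/, so it assimilates in place to [n]. /tisamdomivomteav/ → tisandomivonteav.
Rule 2 (final devoicing): /v/ is a voiced obstruent in word-final position, so it devoices to [f]. /tisandomivonteav/ → tisandomivonteaf.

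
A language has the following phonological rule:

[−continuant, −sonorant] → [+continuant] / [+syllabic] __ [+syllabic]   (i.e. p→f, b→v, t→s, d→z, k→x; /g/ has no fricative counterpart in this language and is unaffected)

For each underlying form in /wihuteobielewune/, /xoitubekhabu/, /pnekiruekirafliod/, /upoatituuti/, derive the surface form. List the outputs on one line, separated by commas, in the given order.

wihuseovielewune, xoisuvekhavu, pnexiruexirafliod, ufoasisuusi

/wihuteobielewune/: /t/ is a stop between vowels /u/ and /e/, so it spirantizes to the fricative [s]. /b/ is a stop between vowels /o/ and /i/, so it spirantizes to the fricative [v]. → [wihuseovielewune].
/xoitubekhabu/: /t/ is a stop between vowels /i/ and /u/, so it spirantizes to the fricative [s]. /b/ is a stop between vowels /u/ and /e/, so it spirantizes to the fricative [v]. /b/ is a stop between vowels /a/ and /u/, so it spirantizes to the fricative [v]. → [xoisuvekhavu].
/pnekiruekirafliod/: /k/ is a stop between vowels /e/ and /i/, so it spirantizes to the fricative [x]. /k/ is a stop between vowels /e/ and /i/, so it spirantizes to the fricative [x]. → [pnexiruexirafliod].
/upoatituuti/: /p/ is a stop between vowels /u/ and /o/, so it spirantizes to the fricative [f]. /t/ is a stop between vowels /a/ and /i/, so it spirantizes to the fricative [s]. /t/ is a stop between vowels /i/ and /u/, so it spirantizes to the fricative [s]. /t/ is a stop between vowels /u/ and /i/, so it spirantizes to the fricative [s]. → [ufoasisuusi].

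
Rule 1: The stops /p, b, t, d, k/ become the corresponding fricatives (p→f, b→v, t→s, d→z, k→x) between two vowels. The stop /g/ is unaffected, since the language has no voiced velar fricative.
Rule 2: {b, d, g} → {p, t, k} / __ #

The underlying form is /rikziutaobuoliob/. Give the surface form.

rikziusaovuoliop

Rule 1 (intervocalic spirantization): /t/ is a stop between vowels /u/ and /a/, so it spirantizes to the fricative [s]. /b/ is a stop between vowels /o/ and /u/, so it spirantizes to the fricative [v]. /rikziutaobuoliob/ → rikziusaovuoliob.
Rule 2 (final devoicing): /b/ is a voiced stop in word-final position, so it devoices to [p]. /rikziusaovuoliob/ → rikziusaovuoliop.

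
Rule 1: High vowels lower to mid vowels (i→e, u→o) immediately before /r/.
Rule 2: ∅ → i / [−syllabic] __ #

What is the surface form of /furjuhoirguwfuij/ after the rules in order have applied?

forjuhoerguwfuiji

Rule 1 (pre-rhotic lowering): /u/ is a high vowel immediately before /r/, so it lowers to [o]. /i/ is a high vowel immediately before /r/, so it lowers to [e]. /furjuhoirguwfuij/ → forjuhoerguwfuij.
Rule 2 (final i-epenthesis): the form ends in the consonant /j/, so [i] is inserted word-finally. /forjuhoerguwfuij/ → forjuhoerguwfuiji.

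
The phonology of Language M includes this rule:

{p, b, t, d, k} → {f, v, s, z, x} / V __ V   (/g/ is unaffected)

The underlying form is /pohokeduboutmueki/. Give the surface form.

/k/ is a stop between vowels /o/ and /e/, so it spirantizes to the fricative [x].
/d/ is a stop between vowels /e/ and /u/, so it spirantizes to the fricative [z].
/b/ is a stop between vowels /u/ and /o/, so it spirantizes to the fricative [v].
/k/ is a stop between vowels /e/ and /i/, so it spirantizes to the fricative [x].
Surface form: [pohoxezuvoutmuexi].

pohoxezuvoutmuexi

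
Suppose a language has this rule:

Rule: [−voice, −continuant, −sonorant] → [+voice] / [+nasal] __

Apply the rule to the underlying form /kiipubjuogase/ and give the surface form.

kiipubjuogase

No segment of /kiipubjuogase/ meets the structural description of the rule, so the form surfaces unchanged.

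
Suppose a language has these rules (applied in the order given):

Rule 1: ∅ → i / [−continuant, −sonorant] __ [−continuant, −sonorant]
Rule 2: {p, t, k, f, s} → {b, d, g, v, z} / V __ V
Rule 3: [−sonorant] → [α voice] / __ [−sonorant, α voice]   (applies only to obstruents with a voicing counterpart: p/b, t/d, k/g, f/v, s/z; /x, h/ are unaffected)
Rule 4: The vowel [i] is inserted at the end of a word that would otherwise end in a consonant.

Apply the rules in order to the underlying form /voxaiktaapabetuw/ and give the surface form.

Rule 1 (stop-cluster i-epenthesis): /k/ and /t/ form a stop–stop cluster, so [i] is inserted between them. /voxaiktaapabetuw/ → voxaikitaapabetuw.
Rule 2 (intervocalic voicing): /k/ is a voiceless obstruent between vowels /i/ and /i/, so it voices to [g]. /t/ is a voiceless obstruent between vowels /i/ and /a/, so it voices to [d]. /p/ is a voiceless obstruent between vowels /a/ and /a/, so it voices to [b]. /t/ is a voiceless obstruent between vowels /e/ and /u/, so it voices to [d]. /voxaikitaapabetuw/ → voxaigidaababeduw.
Rule 3 (regressive voicing assimilation): no segment meets the environment; /voxaigidaababeduw/ is unchanged.
Rule 4 (final i-epenthesis): the form ends in the consonant /w/, so [i] is inserted word-finally. /voxaigidaababeduw/ → voxaigidaababeduwi.

voxaigidaababeduwi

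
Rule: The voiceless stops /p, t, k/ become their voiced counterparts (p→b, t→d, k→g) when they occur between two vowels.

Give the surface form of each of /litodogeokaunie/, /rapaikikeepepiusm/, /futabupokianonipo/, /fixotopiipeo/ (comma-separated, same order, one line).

lidodogeogaunie, rabaigigeebebiusm, fudabubogianonibo, fixodobiibeo

/litodogeokaunie/: /t/ is a voiceless stop between vowels /i/ and /o/, so it voices to [d]. /k/ is a voiceless stop between vowels /o/ and /a/, so it voices to [g]. → [lidodogeogaunie].
/rapaikikeepepiusm/: /p/ is a voiceless stop between vowels /a/ and /a/, so it voices to [b]. /k/ is a voiceless stop between vowels /i/ and /i/, so it voices to [g]. /k/ is a voiceless stop between vowels /i/ and /e/, so it voices to [g]. /p/ is a voiceless stop between vowels /e/ and /e/, so it voices to [b]. /p/ is a voiceless stop between vowels /e/ and /i/, so it voices to [b]. → [rabaigigeebebiusm].
/futabupokianonipo/: /t/ is a voiceless stop between vowels /u/ and /a/, so it voices to [d]. /p/ is a voiceless stop between vowels /u/ and /o/, so it voices to [b]. /k/ is a voiceless stop between vowels /o/ and /i/, so it voices to [g]. /p/ is a voiceless stop between vowels /i/ and /o/, so it voices to [b]. → [fudabubogianonibo].
/fixotopiipeo/: /t/ is a voiceless stop between vowels /o/ and /o/, so it voices to [d]. /p/ is a voiceless stop between vowels /o/ and /i/, so it voices to [b]. /p/ is a voiceless stop between vowels /i/ and /e/, so it voices to [b]. → [fixodobiibeo].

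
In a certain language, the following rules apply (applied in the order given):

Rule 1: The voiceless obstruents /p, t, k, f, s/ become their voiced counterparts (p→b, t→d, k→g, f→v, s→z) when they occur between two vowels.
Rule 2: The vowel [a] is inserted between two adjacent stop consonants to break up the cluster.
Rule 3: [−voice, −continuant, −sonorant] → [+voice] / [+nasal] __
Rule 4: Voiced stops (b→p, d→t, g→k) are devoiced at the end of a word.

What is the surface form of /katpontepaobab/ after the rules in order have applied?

Rule 1 (intervocalic voicing): /p/ is a voiceless obstruent between vowels /e/ and /a/, so it voices to [b]. /katpontepaobab/ → katpontebaobab.
Rule 2 (stop-cluster a-epenthesis): /t/ and /p/ form a stop–stop cluster, so [a] is inserted between them. /katpontebaobab/ → katapontebaobab.
Rule 3 (post-nasal voicing): /t/ is a voiceless stop immediately after the nasal /n/, so it voices to [d]. /katapontebaobab/ → katapondebaobab.
Rule 4 (final devoicing): /b/ is a voiced stop in word-final position, so it devoices to [p]. /katapondebaobab/ → katapondebaobap.

katapondebaobap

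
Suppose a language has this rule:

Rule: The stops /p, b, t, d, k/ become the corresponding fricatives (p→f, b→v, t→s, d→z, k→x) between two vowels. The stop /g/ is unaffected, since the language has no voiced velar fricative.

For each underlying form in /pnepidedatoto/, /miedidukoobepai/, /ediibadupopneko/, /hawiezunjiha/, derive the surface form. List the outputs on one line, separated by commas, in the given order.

pnefizezasoso, miezizuxoovefai, eziivazufopnexo, hawiezunjiha

/pnepidedatoto/: /p/ is a stop between vowels /e/ and /i/, so it spirantizes to the fricative [f]. /d/ is a stop between vowels /i/ and /e/, so it spirantizes to the fricative [z]. /d/ is a stop between vowels /e/ and /a/, so it spirantizes to the fricative [z]. /t/ is a stop between vowels /a/ and /o/, so it spirantizes to the fricative [s]. /t/ is a stop between vowels /o/ and /o/, so it spirantizes to the fricative [s]. → [pnefizezasoso].
/miedidukoobepai/: /d/ is a stop between vowels /e/ and /i/, so it spirantizes to the fricative [z]. /d/ is a stop between vowels /i/ and /u/, so it spirantizes to the fricative [z]. /k/ is a stop between vowels /u/ and /o/, so it spirantizes to the fricative [x]. /b/ is a stop between vowels /o/ and /e/, so it spirantizes to the fricative [v]. /p/ is a stop between vowels /e/ and /a/, so it spirantizes to the fricative [f]. → [miezizuxoovefai].
/ediibadupopneko/: /d/ is a stop between vowels /e/ and /i/, so it spirantizes to the fricative [z]. /b/ is a stop between vowels /i/ and /a/, so it spirantizes to the fricative [v]. /d/ is a stop between vowels /a/ and /u/, so it spirantizes to the fricative [z]. /p/ is a stop between vowels /u/ and /o/, so it spirantizes to the fricative [f]. /k/ is a stop between vowels /e/ and /o/, so it spirantizes to the fricative [x]. → [eziivazufopnexo].
/hawiezunjiha/: the rule's environment is not met; surfaces unchanged as [hawiezunjiha].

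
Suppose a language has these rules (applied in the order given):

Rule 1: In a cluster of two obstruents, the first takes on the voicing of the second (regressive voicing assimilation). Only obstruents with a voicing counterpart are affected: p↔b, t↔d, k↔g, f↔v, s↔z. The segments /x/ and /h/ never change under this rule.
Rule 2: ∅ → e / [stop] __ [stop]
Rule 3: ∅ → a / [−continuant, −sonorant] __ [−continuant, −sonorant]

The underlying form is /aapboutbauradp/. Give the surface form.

Rule 1 (regressive voicing assimilation): /p/ precedes the voiced obstruent /b/, so it voices to [b] by assimilation. /t/ precedes the voiced obstruent /b/, so it voices to [d] by assimilation. /d/ precedes the voiceless obstruent /p/, so it devoices to [t] by assimilation. /aapboutbauradp/ → aabboudbauratp.
Rule 2 (stop-cluster e-epenthesis): /b/ and /b/ form a stop–stop cluster, so [e] is inserted between them. /d/ and /b/ form a stop–stop cluster, so [e] is inserted between them. /t/ and /p/ form a stop–stop cluster, so [e] is inserted between them. /aabboudbauratp/ → aabeboudebauratep.
Rule 3 (stop-cluster a-epenthesis): no segment meets the environment; /aabeboudebauratep/ is unchanged.

aabeboudebauratep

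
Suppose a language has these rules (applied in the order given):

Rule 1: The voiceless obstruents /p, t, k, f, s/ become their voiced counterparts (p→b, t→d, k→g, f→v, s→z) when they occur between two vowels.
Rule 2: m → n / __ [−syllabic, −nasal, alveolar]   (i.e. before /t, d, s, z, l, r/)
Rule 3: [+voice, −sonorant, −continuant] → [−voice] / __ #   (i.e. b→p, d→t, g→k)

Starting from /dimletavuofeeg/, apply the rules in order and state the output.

Rule 1 (intervocalic voicing): /t/ is a voiceless obstruent between vowels /e/ and /a/, so it voices to [d]. /f/ is a voiceless obstruent between vowels /o/ and /e/, so it voices to [v]. /dimletavuofeeg/ → dimledavuoveeg.
Rule 2 (nasal place assimilation): /m/ precedes the alveolar consonant /l/, so it assimilates in place to [n]. /dimledavuoveeg/ → dinledavuoveeg.
Rule 3 (final devoicing): /g/ is a voiced stop in word-final position, so it devoices to [k]. /dinledavuoveeg/ → dinledavuoveek.

dinledavuoveek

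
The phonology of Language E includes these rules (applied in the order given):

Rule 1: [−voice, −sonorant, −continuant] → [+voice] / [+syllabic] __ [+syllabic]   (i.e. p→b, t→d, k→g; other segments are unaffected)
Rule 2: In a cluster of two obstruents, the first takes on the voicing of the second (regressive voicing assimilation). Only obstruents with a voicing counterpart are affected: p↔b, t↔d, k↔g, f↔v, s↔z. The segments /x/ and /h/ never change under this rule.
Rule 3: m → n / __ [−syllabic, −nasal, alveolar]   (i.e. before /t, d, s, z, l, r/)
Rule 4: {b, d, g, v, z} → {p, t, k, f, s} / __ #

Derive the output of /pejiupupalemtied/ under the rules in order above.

Rule 1 (intervocalic voicing): /p/ is a voiceless stop between vowels /u/ and /u/, so it voices to [b]. /p/ is a voiceless stop between vowels /u/ and /a/, so it voices to [b]. /pejiupupalemtied/ → pejiububalemtied.
Rule 2 (regressive voicing assimilation): no segment meets the environment; /pejiububalemtied/ is unchanged.
Rule 3 (nasal place assimilation): /m/ precedes the alveolar consonant /t/, so it assimilates in place to [n]. /pejiububalemtied/ → pejiububalentied.
Rule 4 (final devoicing): /d/ is a voiced obstruent in word-final position, so it devoices to [t]. /pejiububalentied/ → pejiububalentiet.

pejiububalentiet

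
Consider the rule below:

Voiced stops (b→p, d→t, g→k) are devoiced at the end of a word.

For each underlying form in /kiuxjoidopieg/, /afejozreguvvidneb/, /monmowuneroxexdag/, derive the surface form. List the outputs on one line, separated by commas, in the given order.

kiuxjoidopiek, afejozreguvvidnep, monmowuneroxexdak

/kiuxjoidopieg/: /g/ is a voiced stop in word-final position, so it devoices to [k]. → [kiuxjoidopiek].
/afejozreguvvidneb/: /b/ is a voiced stop in word-final position, so it devoices to [p]. → [afejozreguvvidnep].
/monmowuneroxexdag/: /g/ is a voiced stop in word-final position, so it devoices to [k]. → [monmowuneroxexdak].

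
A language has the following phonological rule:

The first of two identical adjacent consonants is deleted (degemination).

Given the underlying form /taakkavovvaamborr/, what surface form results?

/kk/ is a geminate; the first /k/ deletes.
/vv/ is a geminate; the first /v/ deletes.
/rr/ is a geminate; the first /r/ deletes.
Surface form: [taakavovaambor].

taakavovaambor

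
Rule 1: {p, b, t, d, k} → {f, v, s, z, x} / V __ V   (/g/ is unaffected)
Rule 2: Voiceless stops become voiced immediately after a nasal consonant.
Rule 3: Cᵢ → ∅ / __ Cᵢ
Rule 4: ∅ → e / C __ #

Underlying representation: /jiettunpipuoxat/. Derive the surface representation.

jietunbifuoxate

Rule 1 (intervocalic spirantization): /p/ is a stop between vowels /i/ and /u/, so it spirantizes to the fricative [f]. /jiettunpipuoxat/ → jiettunpifuoxat.
Rule 2 (post-nasal voicing): /p/ is a voiceless stop immediately after the nasal /n/, so it voices to [b]. /jiettunpifuoxat/ → jiettunbifuoxat.
Rule 3 (degemination): /tt/ is a geminate; the first /t/ deletes. /jiettunbifuoxat/ → jietunbifuoxat.
Rule 4 (final e-epenthesis): the form ends in the consonant /t/, so [e] is inserted word-finally. /jietunbifuoxat/ → jietunbifuoxate.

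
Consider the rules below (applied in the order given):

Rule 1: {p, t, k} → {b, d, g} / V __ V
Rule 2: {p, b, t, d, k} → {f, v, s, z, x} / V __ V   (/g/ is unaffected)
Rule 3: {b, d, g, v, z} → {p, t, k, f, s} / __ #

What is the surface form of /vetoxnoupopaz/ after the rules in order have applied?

vezoxnouvovas

Rule 1 (intervocalic voicing): /t/ is a voiceless stop between vowels /e/ and /o/, so it voices to [d]. /p/ is a voiceless stop between vowels /u/ and /o/, so it voices to [b]. /p/ is a voiceless stop between vowels /o/ and /a/, so it voices to [b]. /vetoxnoupopaz/ → vedoxnoubobaz.
Rule 2 (intervocalic spirantization): /d/ is a stop between vowels /e/ and /o/, so it spirantizes to the fricative [z]. /b/ is a stop between vowels /u/ and /o/, so it spirantizes to the fricative [v]. /b/ is a stop between vowels /o/ and /a/, so it spirantizes to the fricative [v]. /vedoxnoubobaz/ → vezoxnouvovaz.
Rule 3 (final devoicing): /z/ is a voiced obstruent in word-final position, so it devoices to [s]. /vezoxnouvovaz/ → vezoxnouvovas.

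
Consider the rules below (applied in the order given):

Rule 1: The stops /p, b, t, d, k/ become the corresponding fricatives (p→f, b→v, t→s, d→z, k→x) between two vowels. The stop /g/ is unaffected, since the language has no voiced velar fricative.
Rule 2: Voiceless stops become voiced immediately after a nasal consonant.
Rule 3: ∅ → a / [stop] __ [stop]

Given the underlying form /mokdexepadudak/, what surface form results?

mokadexefazuzak

Rule 1 (intervocalic spirantization): /p/ is a stop between vowels /e/ and /a/, so it spirantizes to the fricative [f]. /d/ is a stop between vowels /a/ and /u/, so it spirantizes to the fricative [z]. /d/ is a stop between vowels /u/ and /a/, so it spirantizes to the fricative [z]. /mokdexepadudak/ → mokdexefazuzak.
Rule 2 (post-nasal voicing): no segment meets the environment; /mokdexefazuzak/ is unchanged.
Rule 3 (stop-cluster a-epenthesis): /k/ and /d/ form a stop–stop cluster, so [a] is inserted between them. /mokdexefazuzak/ → mokadexefazuzak.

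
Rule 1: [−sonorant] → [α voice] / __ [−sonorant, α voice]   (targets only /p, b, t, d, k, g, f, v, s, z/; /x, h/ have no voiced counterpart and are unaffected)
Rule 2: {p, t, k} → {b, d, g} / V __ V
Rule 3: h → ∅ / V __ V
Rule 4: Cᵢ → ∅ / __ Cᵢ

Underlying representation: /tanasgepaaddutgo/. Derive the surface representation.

Rule 1 (regressive voicing assimilation): /s/ precedes the voiced obstruent /g/, so it voices to [z] by assimilation. /t/ precedes the voiced obstruent /g/, so it voices to [d] by assimilation. /tanasgepaaddutgo/ → tanazgepaaddudgo.
Rule 2 (intervocalic voicing): /p/ is a voiceless stop between vowels /e/ and /a/, so it voices to [b]. /tanazgepaaddudgo/ → tanazgebaaddudgo.
Rule 3 (intervocalic h-deletion): no segment meets the environment; /tanazgebaaddudgo/ is unchanged.
Rule 4 (degemination): /dd/ is a geminate; the first /d/ deletes. /tanazgebaaddudgo/ → tanazgebaadudgo.

tanazgebaadudgo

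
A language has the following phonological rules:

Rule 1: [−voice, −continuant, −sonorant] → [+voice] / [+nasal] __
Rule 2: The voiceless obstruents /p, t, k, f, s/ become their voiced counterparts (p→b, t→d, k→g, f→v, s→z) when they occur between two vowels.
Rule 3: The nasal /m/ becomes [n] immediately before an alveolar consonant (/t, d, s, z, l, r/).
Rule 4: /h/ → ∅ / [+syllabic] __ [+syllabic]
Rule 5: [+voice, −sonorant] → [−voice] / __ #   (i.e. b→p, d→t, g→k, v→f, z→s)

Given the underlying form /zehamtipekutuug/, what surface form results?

zeandibeguduuk

Rule 1 (post-nasal voicing): /t/ is a voiceless stop immediately after the nasal /m/, so it voices to [d]. /zehamtipekutuug/ → zehamdipekutuug.
Rule 2 (intervocalic voicing): /p/ is a voiceless obstruent between vowels /i/ and /e/, so it voices to [b]. /k/ is a voiceless obstruent between vowels /e/ and /u/, so it voices to [g]. /t/ is a voiceless obstruent between vowels /u/ and /u/, so it voices to [d]. /zehamdipekutuug/ → zehamdibeguduug.
Rule 3 (nasal place assimilation): /m/ precedes the alveolar consonant /d/, so it assimilates in place to [n]. /zehamdibeguduug/ → zehandibeguduug.
Rule 4 (intervocalic h-deletion): /h/ occurs between vowels /e/ and /a/, so it deletes. /zehandibeguduug/ → zeandibeguduug.
Rule 5 (final devoicing): /g/ is a voiced obstruent in word-final position, so it devoices to [k]. /zeandibeguduug/ → zeandibeguduuk.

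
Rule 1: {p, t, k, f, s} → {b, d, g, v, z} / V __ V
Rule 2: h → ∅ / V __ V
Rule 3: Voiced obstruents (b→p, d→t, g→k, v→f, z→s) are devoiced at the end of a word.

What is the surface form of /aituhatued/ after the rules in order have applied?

Rule 1 (intervocalic voicing): /t/ is a voiceless obstruent between vowels /i/ and /u/, so it voices to [d]. /t/ is a voiceless obstruent between vowels /a/ and /u/, so it voices to [d]. /aituhatued/ → aiduhadued.
Rule 2 (intervocalic h-deletion): /h/ occurs between vowels /u/ and /a/, so it deletes. /aiduhadued/ → aiduadued.
Rule 3 (final devoicing): /d/ is a voiced obstruent in word-final position, so it devoices to [t]. /aiduadued/ → aiduaduet.

aiduaduet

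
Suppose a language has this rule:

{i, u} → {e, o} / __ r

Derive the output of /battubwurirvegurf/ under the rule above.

/u/ is a high vowel immediately before /r/, so it lowers to [o].
/i/ is a high vowel immediately before /r/, so it lowers to [e].
/u/ is a high vowel immediately before /r/, so it lowers to [o].
The other instance of /u/ does not occur in the required environment and remains unchanged.
Surface form: [battubworervegorf].

battubworervegorf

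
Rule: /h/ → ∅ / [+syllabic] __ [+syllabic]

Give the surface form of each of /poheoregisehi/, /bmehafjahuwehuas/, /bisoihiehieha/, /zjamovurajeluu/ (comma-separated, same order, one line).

poeoregisei, bmeafjauweuas, bisoiieiea, zjamovurajeluu

/poheoregisehi/: /h/ occurs between vowels /o/ and /e/, so it deletes. /h/ occurs between vowels /e/ and /i/, so it deletes. → [poeoregisei].
/bmehafjahuwehuas/: /h/ occurs between vowels /e/ and /a/, so it deletes. /h/ occurs between vowels /a/ and /u/, so it deletes. /h/ occurs between vowels /e/ and /u/, so it deletes. → [bmeafjauweuas].
/bisoihiehieha/: /h/ occurs between vowels /i/ and /i/, so it deletes. /h/ occurs between vowels /e/ and /i/, so it deletes. /h/ occurs between vowels /e/ and /a/, so it deletes. → [bisoiieiea].
/zjamovurajeluu/: the rule's environment is not met; surfaces unchanged as [zjamovurajeluu].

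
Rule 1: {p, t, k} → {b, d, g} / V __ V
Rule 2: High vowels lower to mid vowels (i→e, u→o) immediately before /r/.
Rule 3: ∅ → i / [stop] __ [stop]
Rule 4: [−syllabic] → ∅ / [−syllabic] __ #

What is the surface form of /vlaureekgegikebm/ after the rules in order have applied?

Rule 1 (intervocalic voicing): /k/ is a voiceless stop between vowels /i/ and /e/, so it voices to [g]. /vlaureekgegikebm/ → vlaureekgegigebm.
Rule 2 (pre-rhotic lowering): /u/ is a high vowel immediately before /r/, so it lowers to [o]. /vlaureekgegigebm/ → vlaoreekgegigebm.
Rule 3 (stop-cluster i-epenthesis): /k/ and /g/ form a stop–stop cluster, so [i] is inserted between them. /vlaoreekgegigebm/ → vlaoreekigegigebm.
Rule 4 (final cluster simplification): /m/ is the second consonant of a word-final cluster /bm/, so it deletes. /vlaoreekigegigebm/ → vlaoreekigegigeb.

vlaoreekigegigeb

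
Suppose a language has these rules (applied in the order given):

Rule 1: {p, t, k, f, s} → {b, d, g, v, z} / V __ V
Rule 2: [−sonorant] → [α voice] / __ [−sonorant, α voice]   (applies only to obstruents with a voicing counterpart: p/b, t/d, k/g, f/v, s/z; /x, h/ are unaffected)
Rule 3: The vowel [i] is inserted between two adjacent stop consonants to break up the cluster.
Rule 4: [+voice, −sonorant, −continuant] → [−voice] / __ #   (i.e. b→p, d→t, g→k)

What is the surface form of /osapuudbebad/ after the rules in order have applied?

Rule 1 (intervocalic voicing): /s/ is a voiceless obstruent between vowels /o/ and /a/, so it voices to [z]. /p/ is a voiceless obstruent between vowels /a/ and /u/, so it voices to [b]. /osapuudbebad/ → ozabuudbebad.
Rule 2 (regressive voicing assimilation): no segment meets the environment; /ozabuudbebad/ is unchanged.
Rule 3 (stop-cluster i-epenthesis): /d/ and /b/ form a stop–stop cluster, so [i] is inserted between them. /ozabuudbebad/ → ozabuudibebad.
Rule 4 (final devoicing): /d/ is a voiced stop in word-final position, so it devoices to [t]. /ozabuudibebad/ → ozabuudibebat.

ozabuudibebat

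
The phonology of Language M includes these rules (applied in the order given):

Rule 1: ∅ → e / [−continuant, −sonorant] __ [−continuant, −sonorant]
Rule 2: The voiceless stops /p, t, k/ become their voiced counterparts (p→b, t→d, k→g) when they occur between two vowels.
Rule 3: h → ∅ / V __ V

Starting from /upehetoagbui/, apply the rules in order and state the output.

ubeedoagebui

Rule 1 (stop-cluster e-epenthesis): /g/ and /b/ form a stop–stop cluster, so [e] is inserted between them. /upehetoagbui/ → upehetoagebui.
Rule 2 (intervocalic voicing): /p/ is a voiceless stop between vowels /u/ and /e/, so it voices to [b]. /t/ is a voiceless stop between vowels /e/ and /o/, so it voices to [d]. /upehetoagebui/ → ubehedoagebui.
Rule 3 (intervocalic h-deletion): /h/ occurs between vowels /e/ and /e/, so it deletes. /ubehedoagebui/ → ubeedoagebui.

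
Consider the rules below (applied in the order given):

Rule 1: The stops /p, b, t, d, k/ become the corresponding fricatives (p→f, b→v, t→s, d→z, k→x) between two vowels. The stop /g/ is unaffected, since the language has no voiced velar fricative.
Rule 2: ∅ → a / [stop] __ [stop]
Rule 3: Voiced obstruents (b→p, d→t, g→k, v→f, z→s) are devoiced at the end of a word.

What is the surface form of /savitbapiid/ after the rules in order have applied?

savitabafiit

Rule 1 (intervocalic spirantization): /p/ is a stop between vowels /a/ and /i/, so it spirantizes to the fricative [f]. /savitbapiid/ → savitbafiid.
Rule 2 (stop-cluster a-epenthesis): /t/ and /b/ form a stop–stop cluster, so [a] is inserted between them. /savitbafiid/ → savitabafiid.
Rule 3 (final devoicing): /d/ is a voiced obstruent in word-final position, so it devoices to [t]. /savitabafiid/ → savitabafiit.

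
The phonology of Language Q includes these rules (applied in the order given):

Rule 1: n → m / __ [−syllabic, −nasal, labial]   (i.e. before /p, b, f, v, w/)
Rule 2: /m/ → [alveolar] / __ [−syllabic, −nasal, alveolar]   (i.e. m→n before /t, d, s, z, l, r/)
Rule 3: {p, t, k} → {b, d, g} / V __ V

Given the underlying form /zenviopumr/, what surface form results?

zemviobunr

Rule 1 (nasal place assimilation): /n/ precedes the labial consonant /v/, so it assimilates in place to [m]. /zenviopumr/ → zemviopumr.
Rule 2 (nasal place assimilation): /m/ precedes the alveolar consonant /r/, so it assimilates in place to [n]. /zemviopumr/ → zemviopunr.
Rule 3 (intervocalic voicing): /p/ is a voiceless stop between vowels /o/ and /u/, so it voices to [b]. /zemviopunr/ → zemviobunr.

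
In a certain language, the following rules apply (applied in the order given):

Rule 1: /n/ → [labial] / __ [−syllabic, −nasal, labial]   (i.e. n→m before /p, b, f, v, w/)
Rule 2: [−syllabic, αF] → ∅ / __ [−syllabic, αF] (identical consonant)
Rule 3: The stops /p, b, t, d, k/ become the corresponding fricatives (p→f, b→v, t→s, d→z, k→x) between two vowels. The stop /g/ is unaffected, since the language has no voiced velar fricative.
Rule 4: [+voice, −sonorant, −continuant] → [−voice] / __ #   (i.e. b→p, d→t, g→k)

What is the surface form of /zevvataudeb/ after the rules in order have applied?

zevasauzep

Rule 1 (nasal place assimilation): no segment meets the environment; /zevvataudeb/ is unchanged.
Rule 2 (degemination): /vv/ is a geminate; the first /v/ deletes. /zevvataudeb/ → zevataudeb.
Rule 3 (intervocalic spirantization): /t/ is a stop between vowels /a/ and /a/, so it spirantizes to the fricative [s]. /d/ is a stop between vowels /u/ and /e/, so it spirantizes to the fricative [z]. /zevataudeb/ → zevasauzeb.
Rule 4 (final devoicing): /b/ is a voiced stop in word-final position, so it devoices to [p]. /zevasauzeb/ → zevasauzep.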